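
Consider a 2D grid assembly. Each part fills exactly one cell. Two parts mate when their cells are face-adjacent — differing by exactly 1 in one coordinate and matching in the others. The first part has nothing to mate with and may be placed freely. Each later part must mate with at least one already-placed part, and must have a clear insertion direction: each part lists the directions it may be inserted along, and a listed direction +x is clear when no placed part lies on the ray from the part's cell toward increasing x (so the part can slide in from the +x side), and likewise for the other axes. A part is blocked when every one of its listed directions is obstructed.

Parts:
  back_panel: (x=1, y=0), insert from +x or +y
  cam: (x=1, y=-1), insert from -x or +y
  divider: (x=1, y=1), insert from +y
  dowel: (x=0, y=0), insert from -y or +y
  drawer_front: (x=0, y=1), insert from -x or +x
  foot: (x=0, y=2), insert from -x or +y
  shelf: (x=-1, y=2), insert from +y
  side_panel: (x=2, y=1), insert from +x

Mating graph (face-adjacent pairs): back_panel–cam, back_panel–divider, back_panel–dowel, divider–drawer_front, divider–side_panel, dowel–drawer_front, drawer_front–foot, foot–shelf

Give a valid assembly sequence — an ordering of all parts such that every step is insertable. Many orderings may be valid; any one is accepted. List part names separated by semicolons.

1. divider@(1, 1) [+y clear] — {divider}
2. back_panel@(1, 0) [+x clear] — {back_panel, divider}
3. dowel@(0, 0) [-y clear] — {back_panel, divider, dowel}
4. drawer_front@(0, 1) [-x clear] — {back_panel, divider, dowel, drawer_front}
5. foot@(0, 2) [-x clear] — {back_panel, divider, dowel, drawer_front, foot}
6. side_panel@(2, 1) [+x clear] — {back_panel, divider, dowel, drawer_front, foot, side_panel}
7. cam@(1, -1) [-x clear] — {back_panel, cam, divider, dowel, drawer_front, foot, side_panel}
8. shelf@(-1, 2) [+y clear] — {back_panel, cam, divider, dowel, drawer_front, foot, shelf, side_panel}

divider; back_panel; dowel; drawer_front; foot; side_panel; cam; shelf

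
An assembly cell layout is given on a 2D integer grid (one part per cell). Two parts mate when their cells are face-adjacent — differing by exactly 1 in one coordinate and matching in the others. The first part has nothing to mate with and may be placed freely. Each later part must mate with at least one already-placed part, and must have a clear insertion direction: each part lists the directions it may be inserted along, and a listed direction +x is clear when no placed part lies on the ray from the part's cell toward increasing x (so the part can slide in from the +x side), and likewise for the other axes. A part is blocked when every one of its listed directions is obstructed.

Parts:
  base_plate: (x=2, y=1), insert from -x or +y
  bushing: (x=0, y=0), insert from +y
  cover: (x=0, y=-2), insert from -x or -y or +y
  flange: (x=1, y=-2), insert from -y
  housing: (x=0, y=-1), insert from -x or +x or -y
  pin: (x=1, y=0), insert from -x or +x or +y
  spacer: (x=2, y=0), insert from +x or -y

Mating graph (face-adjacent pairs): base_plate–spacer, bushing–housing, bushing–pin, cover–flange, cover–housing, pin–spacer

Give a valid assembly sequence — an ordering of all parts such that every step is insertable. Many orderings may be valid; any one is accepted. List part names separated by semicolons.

flange; cover; housing; bushing; pin; spacer; base_plate

1. flange@(1, -2) [-y clear] — {flange}
2. cover@(0, -2) [-x clear] — {cover, flange}
3. housing@(0, -1) [-x clear] — {cover, flange, housing}
4. bushing@(0, 0) [+y clear] — {bushing, cover, flange, housing}
5. pin@(1, 0) [+x clear] — {bushing, cover, flange, housing, pin}
6. spacer@(2, 0) [+x clear] — {bushing, cover, flange, housing, pin, spacer}
7. base_plate@(2, 1) [-x clear] — {base_plate, bushing, cover, flange, housing, pin, spacer}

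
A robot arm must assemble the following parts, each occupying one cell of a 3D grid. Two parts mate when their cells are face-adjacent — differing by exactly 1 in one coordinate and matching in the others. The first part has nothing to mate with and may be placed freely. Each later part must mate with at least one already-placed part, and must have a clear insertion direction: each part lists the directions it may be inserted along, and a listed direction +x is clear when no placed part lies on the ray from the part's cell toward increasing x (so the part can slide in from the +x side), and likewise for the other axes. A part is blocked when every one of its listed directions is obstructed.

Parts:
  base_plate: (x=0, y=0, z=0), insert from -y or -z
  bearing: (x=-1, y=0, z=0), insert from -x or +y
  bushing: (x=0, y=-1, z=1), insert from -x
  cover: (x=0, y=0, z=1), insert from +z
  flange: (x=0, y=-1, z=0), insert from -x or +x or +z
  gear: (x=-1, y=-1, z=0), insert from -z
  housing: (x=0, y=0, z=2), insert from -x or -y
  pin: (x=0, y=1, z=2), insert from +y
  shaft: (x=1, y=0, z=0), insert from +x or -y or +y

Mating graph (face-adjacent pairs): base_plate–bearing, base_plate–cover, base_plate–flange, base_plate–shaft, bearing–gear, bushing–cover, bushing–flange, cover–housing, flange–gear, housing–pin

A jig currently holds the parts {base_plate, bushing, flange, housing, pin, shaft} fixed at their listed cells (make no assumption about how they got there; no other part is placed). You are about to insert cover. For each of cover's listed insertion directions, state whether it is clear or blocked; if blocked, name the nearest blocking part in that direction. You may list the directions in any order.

+z: nearest on ray is housing@(0, 0, 2) ⇒ blocked

+z: blocked by housing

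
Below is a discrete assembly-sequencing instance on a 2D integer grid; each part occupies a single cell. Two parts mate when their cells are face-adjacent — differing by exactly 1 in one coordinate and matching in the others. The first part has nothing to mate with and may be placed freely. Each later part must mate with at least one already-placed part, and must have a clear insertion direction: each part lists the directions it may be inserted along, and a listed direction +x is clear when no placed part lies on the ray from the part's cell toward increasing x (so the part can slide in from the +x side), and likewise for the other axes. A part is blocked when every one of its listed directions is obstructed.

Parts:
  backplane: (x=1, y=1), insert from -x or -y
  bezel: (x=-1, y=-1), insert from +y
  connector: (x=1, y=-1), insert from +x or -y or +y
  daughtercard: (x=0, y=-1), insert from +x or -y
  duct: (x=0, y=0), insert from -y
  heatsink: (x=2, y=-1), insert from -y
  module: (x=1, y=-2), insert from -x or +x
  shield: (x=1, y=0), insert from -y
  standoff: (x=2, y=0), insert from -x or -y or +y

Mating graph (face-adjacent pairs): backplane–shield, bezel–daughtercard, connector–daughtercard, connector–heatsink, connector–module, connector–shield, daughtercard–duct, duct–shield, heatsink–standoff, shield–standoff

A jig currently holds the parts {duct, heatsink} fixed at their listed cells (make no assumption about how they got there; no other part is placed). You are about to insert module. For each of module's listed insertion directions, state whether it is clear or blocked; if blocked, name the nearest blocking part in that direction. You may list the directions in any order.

-x: ray from module(1, -2) has no placed part ⇒ clear
+x: ray from module(1, -2) has no placed part ⇒ clear

+x: clear; -x: clear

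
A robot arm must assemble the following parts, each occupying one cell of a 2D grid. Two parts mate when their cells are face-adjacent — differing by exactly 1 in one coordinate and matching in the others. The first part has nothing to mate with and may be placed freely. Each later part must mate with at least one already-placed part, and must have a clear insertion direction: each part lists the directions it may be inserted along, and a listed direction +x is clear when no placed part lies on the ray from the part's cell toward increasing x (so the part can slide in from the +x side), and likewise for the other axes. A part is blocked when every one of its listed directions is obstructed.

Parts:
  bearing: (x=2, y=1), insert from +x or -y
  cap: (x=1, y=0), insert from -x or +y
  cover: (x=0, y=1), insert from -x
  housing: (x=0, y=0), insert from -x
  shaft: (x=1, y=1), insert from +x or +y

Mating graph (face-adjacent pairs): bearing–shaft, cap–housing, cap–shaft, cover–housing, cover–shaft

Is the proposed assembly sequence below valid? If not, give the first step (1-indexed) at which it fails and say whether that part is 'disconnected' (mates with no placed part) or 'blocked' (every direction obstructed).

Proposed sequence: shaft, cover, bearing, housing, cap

1. shaft@(1, 1) [+x clear] — {shaft}
2. cover@(0, 1) [-x clear] — {cover, shaft}
3. bearing@(2, 1) [+x clear] — {bearing, cover, shaft}
4. housing@(0, 0) [-x clear] — {bearing, cover, housing, shaft}
5. cap@(1, 0) — -x/+y all obstructed ⇒ blocked

Invalid at step 5 (blocked)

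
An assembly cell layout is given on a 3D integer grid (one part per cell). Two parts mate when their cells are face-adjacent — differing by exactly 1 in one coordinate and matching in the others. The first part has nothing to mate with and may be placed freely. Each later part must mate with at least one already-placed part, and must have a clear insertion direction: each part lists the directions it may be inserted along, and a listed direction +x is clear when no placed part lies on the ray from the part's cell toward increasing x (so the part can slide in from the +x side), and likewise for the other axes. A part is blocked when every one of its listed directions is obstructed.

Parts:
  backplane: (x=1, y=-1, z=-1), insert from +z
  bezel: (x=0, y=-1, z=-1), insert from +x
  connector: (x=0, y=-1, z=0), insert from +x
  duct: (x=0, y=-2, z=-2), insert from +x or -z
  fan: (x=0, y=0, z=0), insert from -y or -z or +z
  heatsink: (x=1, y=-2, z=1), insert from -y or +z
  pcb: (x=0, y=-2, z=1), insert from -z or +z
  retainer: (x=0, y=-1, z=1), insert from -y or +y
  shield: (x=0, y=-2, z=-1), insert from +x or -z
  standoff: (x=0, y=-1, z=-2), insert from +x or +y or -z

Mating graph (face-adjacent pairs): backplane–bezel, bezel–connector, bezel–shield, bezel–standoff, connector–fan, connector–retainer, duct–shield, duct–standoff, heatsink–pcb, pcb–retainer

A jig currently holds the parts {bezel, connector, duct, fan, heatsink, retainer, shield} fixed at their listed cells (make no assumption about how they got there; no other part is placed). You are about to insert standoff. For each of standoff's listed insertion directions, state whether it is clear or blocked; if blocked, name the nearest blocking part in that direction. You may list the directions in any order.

+x: ray from standoff(0, -1, -2) has no placed part ⇒ clear
+y: ray from standoff(0, -1, -2) has no placed part ⇒ clear
-z: ray from standoff(0, -1, -2) has no placed part ⇒ clear

+x: clear; +y: clear; -z: clear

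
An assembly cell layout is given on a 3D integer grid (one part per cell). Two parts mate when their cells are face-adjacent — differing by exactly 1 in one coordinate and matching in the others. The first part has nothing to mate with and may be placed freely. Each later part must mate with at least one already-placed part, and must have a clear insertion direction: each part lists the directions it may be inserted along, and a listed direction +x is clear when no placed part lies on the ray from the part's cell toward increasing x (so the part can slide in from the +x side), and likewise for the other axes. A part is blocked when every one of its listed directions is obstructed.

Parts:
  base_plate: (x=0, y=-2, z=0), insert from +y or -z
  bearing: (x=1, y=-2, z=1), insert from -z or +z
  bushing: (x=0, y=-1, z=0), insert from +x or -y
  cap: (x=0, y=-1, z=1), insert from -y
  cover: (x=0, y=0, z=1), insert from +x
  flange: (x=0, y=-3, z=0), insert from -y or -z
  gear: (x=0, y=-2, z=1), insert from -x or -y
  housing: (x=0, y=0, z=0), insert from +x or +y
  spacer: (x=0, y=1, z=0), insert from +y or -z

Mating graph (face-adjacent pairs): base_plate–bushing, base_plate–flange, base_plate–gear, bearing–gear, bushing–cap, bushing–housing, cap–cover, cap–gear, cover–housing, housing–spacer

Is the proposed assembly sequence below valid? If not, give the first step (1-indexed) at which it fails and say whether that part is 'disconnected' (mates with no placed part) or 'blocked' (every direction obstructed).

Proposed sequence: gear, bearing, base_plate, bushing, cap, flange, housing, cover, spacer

Invalid at step 5 (blocked)

1. gear@(0, -2, 1) [-x clear] — {gear}
2. bearing@(1, -2, 1) [-z clear] — {bearing, gear}
3. base_plate@(0, -2, 0) [+y clear] — {base_plate, bearing, gear}
4. bushing@(0, -1, 0) [+x clear] — {base_plate, bearing, bushing, gear}
5. cap@(0, -1, 1) — -y all obstructed ⇒ blocked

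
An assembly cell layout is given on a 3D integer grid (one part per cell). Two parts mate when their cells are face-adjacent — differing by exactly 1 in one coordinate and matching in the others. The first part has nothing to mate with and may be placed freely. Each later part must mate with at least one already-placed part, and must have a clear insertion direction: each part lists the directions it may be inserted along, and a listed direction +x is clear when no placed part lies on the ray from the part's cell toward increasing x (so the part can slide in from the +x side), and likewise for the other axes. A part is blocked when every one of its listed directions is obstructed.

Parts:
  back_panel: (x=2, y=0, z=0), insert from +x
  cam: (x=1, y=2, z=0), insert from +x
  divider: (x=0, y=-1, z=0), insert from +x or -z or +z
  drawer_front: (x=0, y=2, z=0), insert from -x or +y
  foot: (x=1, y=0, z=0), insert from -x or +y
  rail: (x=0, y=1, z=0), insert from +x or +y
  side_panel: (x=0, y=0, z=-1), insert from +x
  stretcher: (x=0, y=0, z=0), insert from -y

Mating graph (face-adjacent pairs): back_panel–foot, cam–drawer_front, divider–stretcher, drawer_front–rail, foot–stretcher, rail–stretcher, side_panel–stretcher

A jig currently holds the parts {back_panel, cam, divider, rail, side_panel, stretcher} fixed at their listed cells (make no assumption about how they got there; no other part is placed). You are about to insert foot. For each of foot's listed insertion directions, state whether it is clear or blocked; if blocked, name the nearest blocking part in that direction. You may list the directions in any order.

-x: nearest on ray is stretcher@(0, 0, 0) ⇒ blocked
+y: nearest on ray is cam@(1, 2, 0) ⇒ blocked

+y: blocked by cam; -x: blocked by stretcher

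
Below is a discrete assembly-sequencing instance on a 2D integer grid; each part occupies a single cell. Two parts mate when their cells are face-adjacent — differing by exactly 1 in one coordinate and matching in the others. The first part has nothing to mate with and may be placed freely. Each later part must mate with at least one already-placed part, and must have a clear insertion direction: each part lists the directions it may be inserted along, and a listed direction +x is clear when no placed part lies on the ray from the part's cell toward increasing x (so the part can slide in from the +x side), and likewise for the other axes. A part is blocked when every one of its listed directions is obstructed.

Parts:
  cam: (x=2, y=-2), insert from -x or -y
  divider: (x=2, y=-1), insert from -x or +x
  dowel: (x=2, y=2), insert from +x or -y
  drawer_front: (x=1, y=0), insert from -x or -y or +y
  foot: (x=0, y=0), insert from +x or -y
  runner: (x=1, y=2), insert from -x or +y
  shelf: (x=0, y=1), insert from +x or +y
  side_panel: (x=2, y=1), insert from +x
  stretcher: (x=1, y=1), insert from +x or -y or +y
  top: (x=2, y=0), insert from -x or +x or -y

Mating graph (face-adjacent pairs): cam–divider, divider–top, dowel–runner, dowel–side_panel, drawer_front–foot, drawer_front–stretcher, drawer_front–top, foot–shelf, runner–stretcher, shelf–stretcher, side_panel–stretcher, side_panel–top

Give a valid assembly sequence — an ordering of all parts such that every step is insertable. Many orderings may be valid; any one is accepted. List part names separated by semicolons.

divider; cam; top; drawer_front; side_panel; stretcher; runner; dowel; shelf; foot

1. divider@(2, -1) [-x clear] — {divider}
2. cam@(2, -2) [-x clear] — {cam, divider}
3. top@(2, 0) [-x clear] — {cam, divider, top}
4. drawer_front@(1, 0) [-x clear] — {cam, divider, drawer_front, top}
5. side_panel@(2, 1) [+x clear] — {cam, divider, drawer_front, side_panel, top}
6. stretcher@(1, 1) [+y clear] — {cam, divider, drawer_front, side_panel, stretcher, top}
7. runner@(1, 2) [-x clear] — {cam, divider, drawer_front, runner, side_panel, stretcher, top}
8. dowel@(2, 2) [+x clear] — {cam, divider, dowel, drawer_front, runner, side_panel, stretcher, top}
9. shelf@(0, 1) [+y clear] — {cam, divider, dowel, drawer_front, runner, shelf, side_panel, stretcher, top}
10. foot@(0, 0) [-y clear] — {cam, divider, dowel, drawer_front, foot, runner, shelf, side_panel, stretcher, top}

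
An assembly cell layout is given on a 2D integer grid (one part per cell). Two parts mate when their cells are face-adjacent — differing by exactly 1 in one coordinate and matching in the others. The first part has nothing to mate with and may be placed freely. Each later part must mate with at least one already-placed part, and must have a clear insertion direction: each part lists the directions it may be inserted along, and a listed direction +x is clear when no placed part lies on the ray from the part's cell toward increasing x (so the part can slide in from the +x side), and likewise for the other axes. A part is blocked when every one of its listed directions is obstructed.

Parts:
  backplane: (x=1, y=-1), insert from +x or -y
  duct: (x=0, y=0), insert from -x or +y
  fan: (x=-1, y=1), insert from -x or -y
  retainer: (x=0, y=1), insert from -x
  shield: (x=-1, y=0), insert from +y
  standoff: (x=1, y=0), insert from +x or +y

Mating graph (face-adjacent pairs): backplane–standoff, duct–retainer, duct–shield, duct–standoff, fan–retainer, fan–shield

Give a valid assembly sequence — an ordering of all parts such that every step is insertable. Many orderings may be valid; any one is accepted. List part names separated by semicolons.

1. shield@(-1, 0) [+y clear] — {shield}
2. duct@(0, 0) [+y clear] — {duct, shield}
3. standoff@(1, 0) [+x clear] — {duct, shield, standoff}
4. backplane@(1, -1) [+x clear] — {backplane, duct, shield, standoff}
5. retainer@(0, 1) [-x clear] — {backplane, duct, retainer, shield, standoff}
6. fan@(-1, 1) [-x clear] — {backplane, duct, fan, retainer, shield, standoff}

shield; duct; standoff; backplane; retainer; fan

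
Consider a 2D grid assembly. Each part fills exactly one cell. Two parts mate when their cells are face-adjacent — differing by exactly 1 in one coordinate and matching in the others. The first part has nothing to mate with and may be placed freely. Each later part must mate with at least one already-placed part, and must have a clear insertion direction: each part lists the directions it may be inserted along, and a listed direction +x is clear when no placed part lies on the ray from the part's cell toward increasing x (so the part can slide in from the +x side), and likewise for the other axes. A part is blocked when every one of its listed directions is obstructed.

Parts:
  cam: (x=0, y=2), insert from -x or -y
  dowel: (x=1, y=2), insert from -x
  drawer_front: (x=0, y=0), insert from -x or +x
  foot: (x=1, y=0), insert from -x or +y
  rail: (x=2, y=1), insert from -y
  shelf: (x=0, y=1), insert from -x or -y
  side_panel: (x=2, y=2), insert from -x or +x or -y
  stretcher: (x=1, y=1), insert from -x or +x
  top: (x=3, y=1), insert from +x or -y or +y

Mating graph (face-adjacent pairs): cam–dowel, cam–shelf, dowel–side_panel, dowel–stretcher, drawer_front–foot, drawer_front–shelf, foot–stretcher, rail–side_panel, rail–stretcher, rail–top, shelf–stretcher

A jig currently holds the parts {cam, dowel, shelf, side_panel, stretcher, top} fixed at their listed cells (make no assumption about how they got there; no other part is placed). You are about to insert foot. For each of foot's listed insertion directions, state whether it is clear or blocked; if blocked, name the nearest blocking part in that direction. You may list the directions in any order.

-x: ray from foot(1, 0) has no placed part ⇒ clear
+y: nearest on ray is stretcher@(1, 1) ⇒ blocked

+y: blocked by stretcher; -x: clear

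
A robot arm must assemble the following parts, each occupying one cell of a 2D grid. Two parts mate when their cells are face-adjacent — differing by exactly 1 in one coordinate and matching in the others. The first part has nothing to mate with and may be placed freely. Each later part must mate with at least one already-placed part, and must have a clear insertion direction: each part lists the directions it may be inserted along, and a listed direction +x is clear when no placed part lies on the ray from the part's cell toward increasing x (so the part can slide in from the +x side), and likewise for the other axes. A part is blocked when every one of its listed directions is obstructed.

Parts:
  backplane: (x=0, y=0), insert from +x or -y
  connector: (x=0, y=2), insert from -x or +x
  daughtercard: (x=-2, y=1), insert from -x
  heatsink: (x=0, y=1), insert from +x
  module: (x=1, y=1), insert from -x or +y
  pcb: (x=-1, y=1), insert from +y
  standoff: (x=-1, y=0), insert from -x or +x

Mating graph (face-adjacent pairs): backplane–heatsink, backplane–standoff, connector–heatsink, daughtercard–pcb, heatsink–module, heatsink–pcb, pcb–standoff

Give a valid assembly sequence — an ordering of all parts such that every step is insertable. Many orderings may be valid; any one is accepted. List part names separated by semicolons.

pcb; daughtercard; heatsink; module; connector; backplane; standoff

1. pcb@(-1, 1) [+y clear] — {pcb}
2. daughtercard@(-2, 1) [-x clear] — {daughtercard, pcb}
3. heatsink@(0, 1) [+x clear] — {daughtercard, heatsink, pcb}
4. module@(1, 1) [+y clear] — {daughtercard, heatsink, module, pcb}
5. connector@(0, 2) [-x clear] — {connector, daughtercard, heatsink, module, pcb}
6. backplane@(0, 0) [+x clear] — {backplane, connector, daughtercard, heatsink, module, pcb}
7. standoff@(-1, 0) [-x clear] — {backplane, connector, daughtercard, heatsink, module, pcb, standoff}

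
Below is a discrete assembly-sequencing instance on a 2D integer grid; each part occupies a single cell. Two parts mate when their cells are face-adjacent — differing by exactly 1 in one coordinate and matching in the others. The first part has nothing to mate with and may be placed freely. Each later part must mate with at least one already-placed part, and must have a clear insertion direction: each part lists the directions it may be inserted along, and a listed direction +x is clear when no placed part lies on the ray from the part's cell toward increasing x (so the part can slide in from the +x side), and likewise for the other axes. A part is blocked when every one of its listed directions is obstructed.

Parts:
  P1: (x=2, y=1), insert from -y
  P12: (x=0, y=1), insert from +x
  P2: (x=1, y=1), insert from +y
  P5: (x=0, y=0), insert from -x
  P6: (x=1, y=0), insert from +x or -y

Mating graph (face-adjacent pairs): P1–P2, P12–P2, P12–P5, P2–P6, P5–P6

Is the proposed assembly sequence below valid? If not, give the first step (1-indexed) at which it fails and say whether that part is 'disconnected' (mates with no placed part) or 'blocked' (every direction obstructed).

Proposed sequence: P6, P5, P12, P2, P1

1. P6@(1, 0) [+x clear] — {P6}
2. P5@(0, 0) [-x clear] — {P5, P6}
3. P12@(0, 1) [+x clear] — {P12, P5, P6}
4. P2@(1, 1) [+y clear] — {P12, P2, P5, P6}
5. P1@(2, 1) [-y clear] — {P1, P12, P2, P5, P6}

Valid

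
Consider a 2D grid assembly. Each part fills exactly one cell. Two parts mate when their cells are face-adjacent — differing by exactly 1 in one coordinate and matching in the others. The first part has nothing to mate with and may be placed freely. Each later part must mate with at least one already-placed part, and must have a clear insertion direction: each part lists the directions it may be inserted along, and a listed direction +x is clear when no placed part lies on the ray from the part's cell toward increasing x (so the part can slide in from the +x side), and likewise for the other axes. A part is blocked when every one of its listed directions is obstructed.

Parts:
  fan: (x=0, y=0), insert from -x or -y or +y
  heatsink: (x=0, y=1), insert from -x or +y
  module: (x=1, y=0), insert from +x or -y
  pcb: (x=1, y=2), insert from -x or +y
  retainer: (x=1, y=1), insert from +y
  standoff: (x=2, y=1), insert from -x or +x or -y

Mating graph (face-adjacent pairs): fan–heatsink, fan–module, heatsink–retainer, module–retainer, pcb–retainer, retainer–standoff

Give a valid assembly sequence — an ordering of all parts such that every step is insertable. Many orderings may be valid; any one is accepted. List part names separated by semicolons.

module; fan; retainer; pcb; standoff; heatsink

1. module@(1, 0) [+x clear] — {module}
2. fan@(0, 0) [-x clear] — {fan, module}
3. retainer@(1, 1) [+y clear] — {fan, module, retainer}
4. pcb@(1, 2) [-x clear] — {fan, module, pcb, retainer}
5. standoff@(2, 1) [+x clear] — {fan, module, pcb, retainer, standoff}
6. heatsink@(0, 1) [-x clear] — {fan, heatsink, module, pcb, retainer, standoff}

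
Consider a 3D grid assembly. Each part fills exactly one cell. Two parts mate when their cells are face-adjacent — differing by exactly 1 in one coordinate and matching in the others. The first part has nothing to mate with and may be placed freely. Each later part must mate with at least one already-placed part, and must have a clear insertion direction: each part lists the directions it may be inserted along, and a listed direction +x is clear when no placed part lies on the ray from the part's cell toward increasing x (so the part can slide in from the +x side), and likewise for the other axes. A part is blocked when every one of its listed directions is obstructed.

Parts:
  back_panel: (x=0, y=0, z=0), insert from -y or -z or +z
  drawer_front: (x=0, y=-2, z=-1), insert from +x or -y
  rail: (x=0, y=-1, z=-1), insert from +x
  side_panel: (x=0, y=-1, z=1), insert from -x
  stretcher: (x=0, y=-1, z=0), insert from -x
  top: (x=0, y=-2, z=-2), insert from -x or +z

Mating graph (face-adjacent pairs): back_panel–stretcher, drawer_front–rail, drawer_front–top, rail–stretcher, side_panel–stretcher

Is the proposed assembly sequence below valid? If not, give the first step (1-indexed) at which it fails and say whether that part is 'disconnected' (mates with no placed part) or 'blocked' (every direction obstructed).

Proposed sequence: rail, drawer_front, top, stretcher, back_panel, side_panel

1. rail@(0, -1, -1) [+x clear] — {rail}
2. drawer_front@(0, -2, -1) [+x clear] — {drawer_front, rail}
3. top@(0, -2, -2) [-x clear] — {drawer_front, rail, top}
4. stretcher@(0, -1, 0) [-x clear] — {drawer_front, rail, stretcher, top}
5. back_panel@(0, 0, 0) [-z clear] — {back_panel, drawer_front, rail, stretcher, top}
6. side_panel@(0, -1, 1) [-x clear] — {back_panel, drawer_front, rail, side_panel, stretcher, top}

Valid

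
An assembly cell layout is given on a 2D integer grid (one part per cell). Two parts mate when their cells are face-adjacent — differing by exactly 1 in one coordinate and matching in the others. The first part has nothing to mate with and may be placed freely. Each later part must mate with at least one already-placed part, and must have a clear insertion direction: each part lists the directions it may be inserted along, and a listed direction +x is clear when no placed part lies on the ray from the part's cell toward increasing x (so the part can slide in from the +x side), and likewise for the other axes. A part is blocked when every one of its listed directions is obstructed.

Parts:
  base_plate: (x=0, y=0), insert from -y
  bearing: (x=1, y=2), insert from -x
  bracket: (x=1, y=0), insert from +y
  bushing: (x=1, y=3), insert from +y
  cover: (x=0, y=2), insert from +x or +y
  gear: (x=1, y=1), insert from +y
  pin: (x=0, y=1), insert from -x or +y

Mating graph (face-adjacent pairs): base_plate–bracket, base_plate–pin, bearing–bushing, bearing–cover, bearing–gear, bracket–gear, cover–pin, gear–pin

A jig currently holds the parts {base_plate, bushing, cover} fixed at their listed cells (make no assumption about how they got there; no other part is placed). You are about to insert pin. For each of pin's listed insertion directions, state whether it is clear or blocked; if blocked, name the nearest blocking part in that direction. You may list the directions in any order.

-x: ray from pin(0, 1) has no placed part ⇒ clear
+y: nearest on ray is cover@(0, 2) ⇒ blocked

+y: blocked by cover; -x: clear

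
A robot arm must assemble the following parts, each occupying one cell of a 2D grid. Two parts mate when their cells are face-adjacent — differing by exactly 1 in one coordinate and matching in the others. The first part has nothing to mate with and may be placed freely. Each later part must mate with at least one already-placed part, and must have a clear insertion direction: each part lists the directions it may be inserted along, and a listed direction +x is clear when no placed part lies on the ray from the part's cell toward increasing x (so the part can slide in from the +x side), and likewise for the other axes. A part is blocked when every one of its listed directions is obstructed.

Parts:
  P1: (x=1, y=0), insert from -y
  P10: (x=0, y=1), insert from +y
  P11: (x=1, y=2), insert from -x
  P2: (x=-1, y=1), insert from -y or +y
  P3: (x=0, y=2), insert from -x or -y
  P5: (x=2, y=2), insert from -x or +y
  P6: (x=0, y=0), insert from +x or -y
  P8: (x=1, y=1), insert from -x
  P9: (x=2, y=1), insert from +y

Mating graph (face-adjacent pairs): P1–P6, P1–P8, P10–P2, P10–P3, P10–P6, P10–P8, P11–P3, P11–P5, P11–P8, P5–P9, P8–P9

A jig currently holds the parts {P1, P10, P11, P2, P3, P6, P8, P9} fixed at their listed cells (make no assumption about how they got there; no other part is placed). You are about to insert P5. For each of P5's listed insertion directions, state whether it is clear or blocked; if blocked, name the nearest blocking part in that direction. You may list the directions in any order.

+y: clear; -x: blocked by P11

-x: nearest on ray is P11@(1, 2) ⇒ blocked
+y: ray from P5(2, 2) has no placed part ⇒ clear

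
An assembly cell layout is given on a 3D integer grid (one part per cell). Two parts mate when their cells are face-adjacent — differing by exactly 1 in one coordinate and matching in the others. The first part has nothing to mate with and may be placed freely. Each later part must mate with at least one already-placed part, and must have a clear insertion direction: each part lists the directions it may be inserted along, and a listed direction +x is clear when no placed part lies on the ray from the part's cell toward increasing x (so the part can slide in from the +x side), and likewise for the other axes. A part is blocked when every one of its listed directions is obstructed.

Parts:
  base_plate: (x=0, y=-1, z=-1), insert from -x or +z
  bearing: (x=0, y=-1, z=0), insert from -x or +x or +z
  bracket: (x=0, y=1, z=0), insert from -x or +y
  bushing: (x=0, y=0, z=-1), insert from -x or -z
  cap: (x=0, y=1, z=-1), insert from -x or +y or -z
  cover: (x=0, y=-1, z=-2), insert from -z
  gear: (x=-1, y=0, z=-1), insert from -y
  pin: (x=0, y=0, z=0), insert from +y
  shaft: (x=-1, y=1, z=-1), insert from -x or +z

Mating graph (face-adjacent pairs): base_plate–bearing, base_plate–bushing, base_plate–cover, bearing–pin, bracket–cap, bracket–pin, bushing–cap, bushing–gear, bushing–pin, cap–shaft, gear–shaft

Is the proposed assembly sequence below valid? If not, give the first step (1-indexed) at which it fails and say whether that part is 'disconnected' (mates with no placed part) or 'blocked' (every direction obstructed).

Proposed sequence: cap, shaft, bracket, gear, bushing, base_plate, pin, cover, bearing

Invalid at step 7 (blocked)

1. cap@(0, 1, -1) [-x clear] — {cap}
2. shaft@(-1, 1, -1) [-x clear] — {cap, shaft}
3. bracket@(0, 1, 0) [-x clear] — {bracket, cap, shaft}
4. gear@(-1, 0, -1) [-y clear] — {bracket, cap, gear, shaft}
5. bushing@(0, 0, -1) [-z clear] — {bracket, bushing, cap, gear, shaft}
6. base_plate@(0, -1, -1) [-x clear] — {base_plate, bracket, bushing, cap, gear, shaft}
7. pin@(0, 0, 0) — +y all obstructed ⇒ blocked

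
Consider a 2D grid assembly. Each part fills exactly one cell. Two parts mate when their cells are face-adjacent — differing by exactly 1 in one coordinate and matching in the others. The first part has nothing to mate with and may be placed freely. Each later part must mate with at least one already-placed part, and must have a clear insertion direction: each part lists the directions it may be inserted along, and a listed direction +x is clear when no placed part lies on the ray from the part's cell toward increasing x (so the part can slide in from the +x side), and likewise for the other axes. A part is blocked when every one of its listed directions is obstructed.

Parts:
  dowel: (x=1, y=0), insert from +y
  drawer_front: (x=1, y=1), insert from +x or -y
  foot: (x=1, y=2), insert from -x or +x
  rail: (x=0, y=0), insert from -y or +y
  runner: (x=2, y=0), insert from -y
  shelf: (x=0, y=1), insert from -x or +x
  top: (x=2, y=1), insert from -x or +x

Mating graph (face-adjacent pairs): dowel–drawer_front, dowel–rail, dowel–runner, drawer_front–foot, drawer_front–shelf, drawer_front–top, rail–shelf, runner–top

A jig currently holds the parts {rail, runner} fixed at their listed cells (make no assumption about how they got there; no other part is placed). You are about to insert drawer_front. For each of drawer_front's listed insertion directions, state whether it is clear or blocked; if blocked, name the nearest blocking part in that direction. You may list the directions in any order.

+x: ray from drawer_front(1, 1) has no placed part ⇒ clear
-y: ray from drawer_front(1, 1) has no placed part ⇒ clear

+x: clear; -y: clear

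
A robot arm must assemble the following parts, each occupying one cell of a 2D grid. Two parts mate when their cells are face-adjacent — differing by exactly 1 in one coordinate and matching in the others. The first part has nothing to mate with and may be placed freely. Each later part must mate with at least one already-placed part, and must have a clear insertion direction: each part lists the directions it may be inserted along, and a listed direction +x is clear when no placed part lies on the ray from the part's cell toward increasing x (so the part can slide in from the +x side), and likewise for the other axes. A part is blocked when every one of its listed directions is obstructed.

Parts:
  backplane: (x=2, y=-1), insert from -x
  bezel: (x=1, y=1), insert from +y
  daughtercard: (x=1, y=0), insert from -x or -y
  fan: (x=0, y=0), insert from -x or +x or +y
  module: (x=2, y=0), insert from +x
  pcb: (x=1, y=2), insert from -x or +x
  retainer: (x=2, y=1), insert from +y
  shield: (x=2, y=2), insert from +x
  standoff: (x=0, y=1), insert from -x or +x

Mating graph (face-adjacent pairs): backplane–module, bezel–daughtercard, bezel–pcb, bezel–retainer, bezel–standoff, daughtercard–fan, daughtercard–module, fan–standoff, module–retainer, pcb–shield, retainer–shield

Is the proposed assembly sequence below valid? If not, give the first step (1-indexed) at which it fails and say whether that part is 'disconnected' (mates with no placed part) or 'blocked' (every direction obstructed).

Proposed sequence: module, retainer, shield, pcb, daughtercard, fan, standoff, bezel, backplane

Invalid at step 8 (blocked)

1. module@(2, 0) [+x clear] — {module}
2. retainer@(2, 1) [+y clear] — {module, retainer}
3. shield@(2, 2) [+x clear] — {module, retainer, shield}
4. pcb@(1, 2) [-x clear] — {module, pcb, retainer, shield}
5. daughtercard@(1, 0) [-x clear] — {daughtercard, module, pcb, retainer, shield}
6. fan@(0, 0) [-x clear] — {daughtercard, fan, module, pcb, retainer, shield}
7. standoff@(0, 1) [-x clear] — {daughtercard, fan, module, pcb, retainer, shield, standoff}
8. bezel@(1, 1) — +y all obstructed ⇒ blocked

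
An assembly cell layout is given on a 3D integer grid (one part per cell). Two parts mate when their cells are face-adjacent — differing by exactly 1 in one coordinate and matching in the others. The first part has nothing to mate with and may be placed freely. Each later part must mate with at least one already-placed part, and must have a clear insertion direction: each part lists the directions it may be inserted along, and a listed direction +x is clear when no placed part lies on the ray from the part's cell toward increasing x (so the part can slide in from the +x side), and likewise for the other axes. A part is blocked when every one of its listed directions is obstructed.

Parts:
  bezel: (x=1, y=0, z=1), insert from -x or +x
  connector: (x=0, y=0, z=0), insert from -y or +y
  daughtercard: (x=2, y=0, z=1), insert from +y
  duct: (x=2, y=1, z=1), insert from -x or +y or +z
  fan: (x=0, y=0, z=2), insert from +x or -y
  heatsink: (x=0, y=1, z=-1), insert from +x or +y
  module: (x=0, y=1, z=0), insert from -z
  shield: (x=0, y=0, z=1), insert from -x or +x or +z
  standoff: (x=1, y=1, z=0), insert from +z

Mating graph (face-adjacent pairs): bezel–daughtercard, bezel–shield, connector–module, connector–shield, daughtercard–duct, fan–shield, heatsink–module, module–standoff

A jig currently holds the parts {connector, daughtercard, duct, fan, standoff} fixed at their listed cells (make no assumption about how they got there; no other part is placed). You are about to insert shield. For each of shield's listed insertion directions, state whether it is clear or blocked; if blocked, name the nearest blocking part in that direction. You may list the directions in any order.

+x: blocked by daughtercard; +z: blocked by fan; -x: clear

-x: ray from shield(0, 0, 1) has no placed part ⇒ clear
+x: nearest on ray is daughtercard@(2, 0, 1) ⇒ blocked
+z: nearest on ray is fan@(0, 0, 2) ⇒ blocked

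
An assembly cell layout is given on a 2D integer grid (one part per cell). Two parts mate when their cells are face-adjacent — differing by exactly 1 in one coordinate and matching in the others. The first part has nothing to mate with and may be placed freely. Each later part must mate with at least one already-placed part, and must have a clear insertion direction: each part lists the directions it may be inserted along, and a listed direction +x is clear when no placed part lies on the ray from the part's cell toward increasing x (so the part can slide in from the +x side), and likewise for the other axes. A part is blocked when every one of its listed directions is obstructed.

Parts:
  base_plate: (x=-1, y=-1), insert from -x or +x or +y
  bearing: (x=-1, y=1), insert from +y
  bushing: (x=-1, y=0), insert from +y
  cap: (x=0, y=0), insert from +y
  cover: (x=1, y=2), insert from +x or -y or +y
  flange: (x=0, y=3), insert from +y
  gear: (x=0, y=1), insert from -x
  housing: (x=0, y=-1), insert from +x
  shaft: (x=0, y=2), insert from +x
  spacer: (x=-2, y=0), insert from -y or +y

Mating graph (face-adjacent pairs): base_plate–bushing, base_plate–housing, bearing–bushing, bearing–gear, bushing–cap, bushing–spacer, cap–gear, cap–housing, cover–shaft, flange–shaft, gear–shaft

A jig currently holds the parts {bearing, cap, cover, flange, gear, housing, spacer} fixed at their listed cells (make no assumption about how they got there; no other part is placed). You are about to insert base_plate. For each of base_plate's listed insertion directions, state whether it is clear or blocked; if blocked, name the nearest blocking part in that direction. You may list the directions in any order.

+x: blocked by housing; +y: blocked by bearing; -x: clear

-x: ray from base_plate(-1, -1) has no placed part ⇒ clear
+x: nearest on ray is housing@(0, -1) ⇒ blocked
+y: nearest on ray is bearing@(-1, 1) ⇒ blocked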